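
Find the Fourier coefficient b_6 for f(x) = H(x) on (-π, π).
b_6 = (1/π) ∫_{-π}^{π} f(x)·sin(6x) dx.
Evaluate the integral (use parity and integration by parts as needed): b_6 = 0.

Final answer: 0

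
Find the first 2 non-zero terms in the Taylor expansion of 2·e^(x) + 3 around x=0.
2·x + 5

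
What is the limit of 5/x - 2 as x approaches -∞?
Evaluate the dominant behaviour as x → -∞; each term tends to a finite value or vanishes.
Limit = -2.

Final answer: -2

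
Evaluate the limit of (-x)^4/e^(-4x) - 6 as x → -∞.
The quotient is an ∞/∞ indeterminate form as x → -∞.
Compare growth rates of the dominant terms (exponentials ≫ polynomials ≫ logarithms), or apply L'Hôpital's rule; the quotient → 0.
Adding the constant: 0 - 6 = -6. Limit = -6.

Final answer: -6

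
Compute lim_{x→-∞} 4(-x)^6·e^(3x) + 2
The product is a 0·∞ indeterminate form at x → -∞.
Rewrite the product as 4(-x)^6 / e^(-3x) (an ∞/∞ form) and apply L'Hôpital, or use the standard hierarchy e^(3|x|) ≫ |(-x)^6| as x → -∞.
The indeterminate product → 0, so the limit = 2.

Final answer: 2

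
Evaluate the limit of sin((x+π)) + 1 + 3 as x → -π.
Direct substitution at x = -π gives 4.

Final answer: 4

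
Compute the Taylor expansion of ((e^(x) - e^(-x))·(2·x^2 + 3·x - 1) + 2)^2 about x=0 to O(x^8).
9491·x^7/630 + 1037·x^6/45 + 213·x^5/5 + 76·x^4/3 - 28·x^3/3 + 28·x^2 - 8·x + 4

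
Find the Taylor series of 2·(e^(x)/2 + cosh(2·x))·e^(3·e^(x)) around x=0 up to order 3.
289·x^3·e^(3)/6 + 51·x^2·e^(3)/2 + 10·x·e^(3) + 3·e^(3)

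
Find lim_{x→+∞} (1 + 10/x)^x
As x → +∞: this is the defining limit (1 + 10/x)^x → e^10.
Limit = e^(10).

Final answer: e^(10)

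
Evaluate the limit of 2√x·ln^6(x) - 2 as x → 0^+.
The product is a 0·∞ indeterminate form at x → 0⁺.
Rewrite the product as 2·ln^6(x) / x^(-1/2) and apply L'Hôpital, or use the standard hierarchy x^(-1/2) ≫ |ln x|^6 as x → 0⁺.
The indeterminate product → 0, so the limit = -2.

Final answer: -2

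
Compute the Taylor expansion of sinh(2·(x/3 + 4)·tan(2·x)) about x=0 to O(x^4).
704·x^3 + 4·x^2/3 + 16·x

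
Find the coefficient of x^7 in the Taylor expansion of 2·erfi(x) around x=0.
Expand to order 7: 2·erfi(x) = 2·x^7/(21·√(π)) + 2·x^5/(5·√(π)) + 4·x^3/(3·√(π)) + 4·x/√(π) + O(x^8).
The coefficient of x^7 is 2/(21·√(π)).

Final answer: 2/(21·√(π))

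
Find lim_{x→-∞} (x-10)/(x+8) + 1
Evaluate the dominant behaviour as x → -∞; each term tends to a finite value or vanishes.
Limit = 2.

Final answer: 2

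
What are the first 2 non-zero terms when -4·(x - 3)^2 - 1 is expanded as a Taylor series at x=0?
24·x - 37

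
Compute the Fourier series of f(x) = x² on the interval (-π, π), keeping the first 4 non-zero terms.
-4·cos(x) + cos(2·x) - 4·cos(3·x)/9 + π^2/3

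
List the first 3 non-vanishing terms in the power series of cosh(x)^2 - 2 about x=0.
x^4/3 + x^2 - 1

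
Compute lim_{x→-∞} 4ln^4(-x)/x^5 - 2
The quotient is an ∞/∞ indeterminate form as x → -∞.
Compare growth rates of the dominant terms (exponentials ≫ polynomials ≫ logarithms), or apply L'Hôpital's rule; the quotient → 0.
Adding the constant: 0 - 2 = -2. Limit = -2.

Final answer: -2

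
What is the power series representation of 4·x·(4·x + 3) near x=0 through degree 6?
16·x^2 + 12·x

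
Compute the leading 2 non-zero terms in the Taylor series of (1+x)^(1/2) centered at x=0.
x/2 + 1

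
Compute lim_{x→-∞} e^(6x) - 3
Evaluate the dominant behaviour as x → -∞; each term tends to a finite value or vanishes.
Limit = -3.

Final answer: -3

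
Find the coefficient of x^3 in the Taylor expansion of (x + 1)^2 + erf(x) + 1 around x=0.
Expand to order 3: (x + 1)^2 + erf(x) + 1 = -2·x^3/(3·√(π)) + x^2 + x·(2/√(π) + 2) + 2 + O(x^4).
The coefficient of x^3 is -2/(3·√(π)).

Final answer: -2/(3·√(π))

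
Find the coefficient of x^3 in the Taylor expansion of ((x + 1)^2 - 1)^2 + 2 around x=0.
Expand to order 3: ((x + 1)^2 - 1)^2 + 2 = 4·x^3 + 4·x^2 + 2 + O(x^4).
The coefficient of x^3 is 4.

Final answer: 4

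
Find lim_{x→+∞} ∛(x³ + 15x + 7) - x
This is an ∞ − ∞ indeterminate form.
Multiply by (A² + AB + B²)/(A² + AB + B²) where A = ∛(x³+15x + 7), B = x to use A³ − B³ = (A−B)(A²+AB+B²); the x³ terms cancel, leaving (15x + 7)/(A²+AB+B²) with denominator ~ 3x², so the limit is 0.
Limit = 0.

Final answer: 0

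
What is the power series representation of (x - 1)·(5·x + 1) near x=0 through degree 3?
5·x^2 - 4·x - 1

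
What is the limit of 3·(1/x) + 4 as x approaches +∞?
Evaluate the dominant behaviour as x → +∞; each term tends to a finite value or vanishes.
Limit = 4.

Final answer: 4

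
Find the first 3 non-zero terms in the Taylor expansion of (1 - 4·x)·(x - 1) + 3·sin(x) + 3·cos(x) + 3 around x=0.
-11·x^2/2 + 8·x + 5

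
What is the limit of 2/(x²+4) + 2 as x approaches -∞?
Evaluate the dominant behaviour as x → -∞; each term tends to a finite value or vanishes.
Limit = 2.

Final answer: 2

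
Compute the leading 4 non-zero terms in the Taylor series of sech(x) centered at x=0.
-61·x^6/720 + 5·x^4/24 - x^2/2 + 1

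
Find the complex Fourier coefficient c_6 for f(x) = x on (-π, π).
Compute the real Fourier coefficients first: a_6 = 0, b_6 = -1/3.
Then c_6 = (a_6 − i·b_6)/2 = i/6.

Final answer: i/6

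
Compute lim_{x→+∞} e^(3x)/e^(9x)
This is an ∞/∞ indeterminate form as x → +∞.
Rewrite e^(3x)/e^(9x) = e^((3−9)x) = e^(-6x); the exponent coefficient is -6 < 0 so e^(-6x) → 0.
Limit = 0.

Final answer: 0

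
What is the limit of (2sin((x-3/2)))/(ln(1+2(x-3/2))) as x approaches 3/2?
Both numerator and denominator → 0 as x → 3/2; this is a 0/0 indeterminate form.
Expand each to leading order near x = 3/2: numerator ~ 2·(x - 3/2), denominator ~ 2·(x - 3/2).
The limit of the ratio is 1.

Final answer: 1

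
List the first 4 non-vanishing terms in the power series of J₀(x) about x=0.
-x^6/2304 + x^4/64 - x^2/4 + 1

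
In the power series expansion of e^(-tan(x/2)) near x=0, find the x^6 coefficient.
Expand to order 6: e^(-tan(x/2)) = 59·x^6/15360 - 37·x^5/3840 + 3·x^4/128 - x^3/16 + x^2/8 - x/2 + 1 + O(x^7).
The coefficient of x^6 is 59/15360.

Final answer: 59/15360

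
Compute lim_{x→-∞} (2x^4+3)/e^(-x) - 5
The quotient is an ∞/∞ indeterminate form as x → -∞.
Compare growth rates of the dominant terms (exponentials ≫ polynomials ≫ logarithms), or apply L'Hôpital's rule; the quotient → 0.
Adding the constant: 0 - 5 = -5. Limit = -5.

Final answer: -5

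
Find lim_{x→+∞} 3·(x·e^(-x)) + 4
Evaluate the dominant behaviour as x → +∞; each term tends to a finite value or vanishes.
Limit = 4.

Final answer: 4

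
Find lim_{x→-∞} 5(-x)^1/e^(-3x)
This is an ∞/∞ indeterminate form as x → -∞.
Compare growth rates of the dominant terms (exponentials ≫ polynomials ≫ logarithms), or apply L'Hôpital's rule; the quotient → 0.
Limit = 0.

Final answer: 0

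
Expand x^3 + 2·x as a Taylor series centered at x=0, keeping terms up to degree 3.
x^3 + 2·x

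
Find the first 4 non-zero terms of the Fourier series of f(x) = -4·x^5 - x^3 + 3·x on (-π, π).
(-942 - 8·π^4 + 158·π^2)·sin(x) + (-19·π^2 + 51/2 + 4·π^4)·sin(2·x) + (-8·π^4/3 - 122/81 + 142·π^2/27)·sin(3·x) + (-2·π^2 - 3/4 + 2·π^4)·sin(4·x)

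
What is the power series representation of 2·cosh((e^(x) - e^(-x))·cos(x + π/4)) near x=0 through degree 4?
x^4 - 4·x^3 + 2·x^2 + 2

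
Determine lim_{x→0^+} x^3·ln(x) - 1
The product is a 0·∞ indeterminate form at x → 0⁺.
Rewrite the product as ln(x) / x^(-3) and apply L'Hôpital, or use the standard hierarchy x^(-3) ≫ |ln x| as x → 0⁺.
The indeterminate product → 0, so the limit = -1.

Final answer: -1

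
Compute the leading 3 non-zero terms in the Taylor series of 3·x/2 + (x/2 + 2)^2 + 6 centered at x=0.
x^2/4 + 7·x/2 + 10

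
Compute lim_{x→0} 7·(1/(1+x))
Direct substitution at x = 0 gives 7.

Final answer: 7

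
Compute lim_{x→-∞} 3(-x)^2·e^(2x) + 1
The product is a 0·∞ indeterminate form at x → -∞.
Rewrite the product as 3(-x)^2 / e^(-2x) (an ∞/∞ form) and apply L'Hôpital, or use the standard hierarchy e^(2|x|) ≫ |(-x)^2| as x → -∞.
The indeterminate product → 0, so the limit = 1.

Final answer: 1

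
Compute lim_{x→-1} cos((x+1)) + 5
Direct substitution at x = -1 gives 6.

Final answer: 6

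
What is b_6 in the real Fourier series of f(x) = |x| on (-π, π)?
b_6 = (1/π) ∫_{-π}^{π} f(x)·sin(6x) dx.
Evaluate the integral (use parity and integration by parts as needed): b_6 = 0.

Final answer: 0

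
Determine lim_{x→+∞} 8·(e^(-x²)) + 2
Evaluate the dominant behaviour as x → +∞; each term tends to a finite value or vanishes.
Limit = 2.

Final answer: 2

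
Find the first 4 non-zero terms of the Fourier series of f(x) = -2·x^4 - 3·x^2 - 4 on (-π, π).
(-84 + 16·π^2)·cos(x) + (3 - 4·π^2)·cos(2·x) + (4/27 + 16·π^2/9)·cos(3·x) - 2·π^4/5 - π^2 - 4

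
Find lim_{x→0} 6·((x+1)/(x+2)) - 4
Direct substitution at x = 0 gives -1.

Final answer: -1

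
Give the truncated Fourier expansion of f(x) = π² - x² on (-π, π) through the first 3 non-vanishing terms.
4·cos(x) - cos(2·x) + 2·π^2/3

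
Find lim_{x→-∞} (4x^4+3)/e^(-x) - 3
The quotient is an ∞/∞ indeterminate form as x → -∞.
Compare growth rates of the dominant terms (exponentials ≫ polynomials ≫ logarithms), or apply L'Hôpital's rule; the quotient → 0.
Adding the constant: 0 - 3 = -3. Limit = -3.

Final answer: -3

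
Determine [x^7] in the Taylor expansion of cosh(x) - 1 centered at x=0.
Expand to order 7: cosh(x) - 1 = x^6/720 + x^4/24 + x^2/2 + O(x^8).
The coefficient of x^7 is 0.

Final answer: 0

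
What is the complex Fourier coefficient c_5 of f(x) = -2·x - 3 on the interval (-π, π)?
Compute the real Fourier coefficients first: a_5 = 0, b_5 = -4/5.
Then c_5 = (a_5 − i·b_5)/2 = 2·i/5.

Final answer: 2·i/5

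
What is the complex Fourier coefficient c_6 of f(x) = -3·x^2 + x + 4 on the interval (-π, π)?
Compute the real Fourier coefficients first: a_6 = -1/3, b_6 = -1/3.
Then c_6 = (a_6 − i·b_6)/2 = -1/6 + i/6.

Final answer: -1/6 + i/6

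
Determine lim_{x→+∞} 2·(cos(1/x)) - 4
Evaluate the dominant behaviour as x → +∞; each term tends to a finite value or vanishes.
Limit = -2.

Final answer: -2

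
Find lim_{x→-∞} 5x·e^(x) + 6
The product is a 0·∞ indeterminate form at x → -∞.
Rewrite the product as 5x / e^(-x) (an ∞/∞ form) and apply L'Hôpital, or use the standard hierarchy e^(|x|) ≫ |x| as x → -∞.
The indeterminate product → 0, so the limit = 6.

Final answer: 6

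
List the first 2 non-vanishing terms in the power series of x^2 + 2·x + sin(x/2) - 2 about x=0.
5·x/2 - 2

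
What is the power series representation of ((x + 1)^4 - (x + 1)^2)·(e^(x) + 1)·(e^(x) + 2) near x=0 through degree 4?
283·x^4/6 + 56·x^3 + 40·x^2 + 12·x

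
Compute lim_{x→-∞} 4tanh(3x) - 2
Evaluate the dominant behaviour as x → -∞; each term tends to a finite value or vanishes.
Limit = -6.

Final answer: -6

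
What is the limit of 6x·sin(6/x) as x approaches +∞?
As x → +∞: let u = 6/x → 0⁺; then 6·x·sin(6/x) = 6·6·sin(u)/u → 6·6·1 = 36.
Limit = 36.

Final answer: 36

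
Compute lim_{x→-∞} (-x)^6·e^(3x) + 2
The product is a 0·∞ indeterminate form at x → -∞.
Rewrite the product as (-x)^6 / e^(-3x) (an ∞/∞ form) and apply L'Hôpital, or use the standard hierarchy e^(3|x|) ≫ |(-x)^6| as x → -∞.
The indeterminate product → 0, so the limit = 2.

Final answer: 2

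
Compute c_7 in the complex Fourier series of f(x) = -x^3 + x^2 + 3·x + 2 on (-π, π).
Compute the real Fourier coefficients first: a_7 = -4/49, b_7 = 306/343 - 2·π^2/7.
Then c_7 = (a_7 − i·b_7)/2 = -2/49 - 153·i/343 + i·π^2/7.

Final answer: -2/49 - 153·i/343 + i·π^2/7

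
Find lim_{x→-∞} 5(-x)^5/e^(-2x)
This is an ∞/∞ indeterminate form as x → -∞.
Compare growth rates of the dominant terms (exponentials ≫ polynomials ≫ logarithms), or apply L'Hôpital's rule; the quotient → 0.
Limit = 0.

Final answer: 0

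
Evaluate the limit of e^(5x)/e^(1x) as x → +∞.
This is an ∞/∞ indeterminate form as x → +∞.
Rewrite e^(5x)/e^(1x) = e^((5−1)x) = e^(4x); the exponent coefficient is 4 > 0 so e^(4x) → ∞.
Limit = ∞.

Final answer: ∞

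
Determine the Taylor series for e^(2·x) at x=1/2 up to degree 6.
e + 2·e·(x - 1/2) + 2·e·(x - 1/2)^2 + 4·e·(x - 1/2)^3/3 + 2·e·(x - 1/2)^4/3 + 4·e·(x - 1/2)^5/15 + 4·e·(x - 1/2)^6/45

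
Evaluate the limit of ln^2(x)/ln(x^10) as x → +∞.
This is an ∞/∞ indeterminate form as x → +∞.
Write ln(x^10) = 10·ln(x), reducing the quotient to ln(x)/10 → ∞.
Limit = ∞.

Final answer: ∞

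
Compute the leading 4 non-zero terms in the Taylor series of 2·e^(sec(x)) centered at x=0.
151·e·x^6/360 + 2·e·x^4/3 + e·x^2 + 2·e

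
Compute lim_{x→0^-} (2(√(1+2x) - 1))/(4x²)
Both numerator and denominator → 0 as x → 0^-; this is a 0/0 indeterminate form.
Expand each to leading order near x = 0: numerator ~ 2·x, denominator ~ 4·x^2.
The limit of the ratio is -∞.

Final answer: -∞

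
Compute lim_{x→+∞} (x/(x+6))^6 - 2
As x → +∞: x/(x+6) = 1/(1 + 6/x) → 1, and the 6th power of a limit-1 base also → 1; with the additive constant, 1 - 2 = -1.
Limit = -1.

Final answer: -1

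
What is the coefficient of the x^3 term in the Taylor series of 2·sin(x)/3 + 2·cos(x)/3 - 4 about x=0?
Expand to order 3: 2·sin(x)/3 + 2·cos(x)/3 - 4 = -x^3/9 - x^2/3 + 2·x/3 - 10/3 + O(x^4).
The coefficient of x^3 is -1/9.

Final answer: -1/9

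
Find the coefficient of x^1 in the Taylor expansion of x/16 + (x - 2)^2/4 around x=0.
Expand to order 1: x/16 + (x - 2)^2/4 = 1 - 15·x/16 + O(x^2).
The coefficient of x^1 is -15/16.

Final answer: -15/16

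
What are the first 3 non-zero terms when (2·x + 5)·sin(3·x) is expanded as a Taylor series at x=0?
-45·x^3/2 + 6·x^2 + 15·x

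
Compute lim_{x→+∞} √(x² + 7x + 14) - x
This is an ∞ − ∞ indeterminate form.
Multiply and divide by the conjugate √(x²+7x + 14) + x; the x² terms cancel, leaving (7x + 14)/(√(x²+7x + 14)+x) → 7/2.
Limit = 7/2.

Final answer: 7/2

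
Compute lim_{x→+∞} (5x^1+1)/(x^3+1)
This is an ∞/∞ indeterminate form as x → +∞.
Divide numerator and denominator by x^3 and let the lower-order terms vanish; the numerator's degree 1 is below the denominator's degree 3, so the quotient → 0.
Limit = 0.

Final answer: 0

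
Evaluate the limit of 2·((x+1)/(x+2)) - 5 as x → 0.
Direct substitution at x = 0 gives -4.

Final answer: -4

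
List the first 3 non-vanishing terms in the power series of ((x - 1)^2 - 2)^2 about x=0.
2·x^2 + 4·x + 1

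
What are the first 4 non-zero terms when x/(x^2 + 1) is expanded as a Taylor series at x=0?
-x^7 + x^5 - x^3 + x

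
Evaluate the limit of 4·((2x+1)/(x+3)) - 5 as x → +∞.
Evaluate the dominant behaviour as x → +∞; each term tends to a finite value or vanishes.
Limit = 3.

Final answer: 3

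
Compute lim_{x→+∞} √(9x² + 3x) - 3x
As x → +∞: multiply by the conjugate to get (3x)/(√(9x²+3x)+3x); the denominator ~ 6x, so the limit is 3/6 = 1/2.
Limit = 1/2.

Final answer: 1/2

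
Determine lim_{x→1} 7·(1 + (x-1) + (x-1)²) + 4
Direct substitution at x = 1 gives 11.

Final answer: 11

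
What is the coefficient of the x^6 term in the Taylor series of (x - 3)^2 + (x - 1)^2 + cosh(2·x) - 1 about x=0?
Expand to order 6: (x - 3)^2 + (x - 1)^2 + cosh(2·x) - 1 = 4·x^6/45 + 2·x^4/3 + 4·x^2 - 8·x + 10 + O(x^7).
The coefficient of x^6 is 4/45.

Final answer: 4/45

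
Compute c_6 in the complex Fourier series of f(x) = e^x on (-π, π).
Compute the real Fourier coefficients first: a_6 = (-1 + e^(2·π))·e^(-π)/(37·π), b_6 = (6 - 6·e^(2·π))·e^(-π)/(37·π).
Then c_6 = (a_6 − i·b_6)/2 = -e^(-π)/(74·π) + e^(π)/(74·π) - 3·i·e^(-π)/(37·π) + 3·i·e^(π)/(37·π).

Final answer: -e^(-π)/(74·π) + e^(π)/(74·π) - 3·i·e^(-π)/(37·π) + 3·i·e^(π)/(37·π)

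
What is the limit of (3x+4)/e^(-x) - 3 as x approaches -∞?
The quotient is an ∞/∞ indeterminate form as x → -∞.
Compare growth rates of the dominant terms (exponentials ≫ polynomials ≫ logarithms), or apply L'Hôpital's rule; the quotient → 0.
Adding the constant: 0 - 3 = -3. Limit = -3.

Final answer: -3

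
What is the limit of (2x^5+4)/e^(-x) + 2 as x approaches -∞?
The quotient is an ∞/∞ indeterminate form as x → -∞.
Compare growth rates of the dominant terms (exponentials ≫ polynomials ≫ logarithms), or apply L'Hôpital's rule; the quotient → 0.
Adding the constant: 0 + 2 = 2. Limit = 2.

Final answer: 2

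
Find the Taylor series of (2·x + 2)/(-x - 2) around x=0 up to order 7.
-x^7/128 + x^6/64 - x^5/32 + x^4/16 - x^3/8 + x^2/4 - x/2 - 1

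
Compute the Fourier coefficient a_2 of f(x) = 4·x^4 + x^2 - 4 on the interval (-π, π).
a_2 = (1/π) ∫_{-π}^{π} f(x)·cos(2x) dx.
Evaluate the integral (use parity and integration by parts as needed): a_2 = -11 + 8·π^2.

Final answer: -11 + 8·π^2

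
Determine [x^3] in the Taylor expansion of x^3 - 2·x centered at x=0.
Expand to order 3: x^3 - 2·x = x^3 - 2·x + O(x^4).
The coefficient of x^3 is 1.

Final answer: 1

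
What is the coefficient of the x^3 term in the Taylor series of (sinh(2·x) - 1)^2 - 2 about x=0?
Expand to order 3: (sinh(2·x) - 1)^2 - 2 = -8·x^3/3 + 4·x^2 - 4·x - 1 + O(x^4).
The coefficient of x^3 is -8/3.

Final answer: -8/3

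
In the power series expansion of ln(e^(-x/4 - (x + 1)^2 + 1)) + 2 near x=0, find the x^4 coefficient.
Expand to order 4: ln(e^(-x/4 - (x + 1)^2 + 1)) + 2 = -x^2 - 9·x/4 + 2 + O(x^5).
The coefficient of x^4 is 0.

Final answer: 0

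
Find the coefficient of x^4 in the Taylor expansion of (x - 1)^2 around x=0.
Expand to order 4: (x - 1)^2 = x^2 - 2·x + 1 + O(x^5).
The coefficient of x^4 is 0.

Final answer: 0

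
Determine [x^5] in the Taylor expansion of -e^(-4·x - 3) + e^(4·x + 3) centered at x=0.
Expand to order 5: -e^(-4·x - 3) + e^(4·x + 3) = x^5·(128·e^(-3)/15 + 128·e^(3)/15) + x^4·(-32·e^(-3)/3 + 32·e^(3)/3) + x^3·(32·e^(-3)/3 + 32·e^(3)/3) + x^2·(-8·e^(-3) + 8·e^(3)) + x·(4·e^(-3) + 4·e^(3)) - e^(-3) + e^(3) + O(x^6).
The coefficient of x^5 is 128·e^(-3)/15 + 128·e^(3)/15.

Final answer: 128·e^(-3)/15 + 128·e^(3)/15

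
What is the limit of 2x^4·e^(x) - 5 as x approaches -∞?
The product is a 0·∞ indeterminate form at x → -∞.
Rewrite the product as 2x^4 / e^(-x) (an ∞/∞ form) and apply L'Hôpital, or use the standard hierarchy e^(|x|) ≫ |x^4| as x → -∞.
The indeterminate product → 0, so the limit = -5.

Final answer: -5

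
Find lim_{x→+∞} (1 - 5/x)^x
As x → +∞: this is the defining limit (1 - 5/x)^x → e^(-5).
Limit = e^(-5).

Final answer: e^(-5)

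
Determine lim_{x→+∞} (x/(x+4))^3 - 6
As x → +∞: x/(x+4) = 1/(1 + 4/x) → 1, and the 3rd power of a limit-1 base also → 1; with the additive constant, 1 - 6 = -5.
Limit = -5.

Final answer: -5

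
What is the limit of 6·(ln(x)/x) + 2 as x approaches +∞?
Evaluate the dominant behaviour as x → +∞; each term tends to a finite value or vanishes.
Limit = 2.

Final answer: 2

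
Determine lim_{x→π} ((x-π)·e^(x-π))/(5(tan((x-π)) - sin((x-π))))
Both numerator and denominator → 0 as x → π; this is a 0/0 indeterminate form.
Expand each to leading order near x = π: numerator ~ (x - π), denominator ~ 5·(x - π)^3/2.
The limit of the ratio is ∞.

Final answer: ∞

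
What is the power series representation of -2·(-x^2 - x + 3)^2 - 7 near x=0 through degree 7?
-2·x^4 - 4·x^3 + 10·x^2 + 12·x - 25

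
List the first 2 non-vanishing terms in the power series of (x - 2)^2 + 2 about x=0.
6 - 4·x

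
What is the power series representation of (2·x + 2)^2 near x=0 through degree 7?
4·x^2 + 8·x + 4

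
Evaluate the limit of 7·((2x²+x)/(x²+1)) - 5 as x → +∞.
Evaluate the dominant behaviour as x → +∞; each term tends to a finite value or vanishes.
Limit = 9.

Final answer: 9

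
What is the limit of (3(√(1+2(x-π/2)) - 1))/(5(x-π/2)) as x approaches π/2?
Both numerator and denominator → 0 as x → π/2; this is a 0/0 indeterminate form.
Expand each to leading order near x = π/2: numerator ~ 3·(x - π/2), denominator ~ 5·(x - π/2).
The limit of the ratio is 3/5.

Final answer: 3/5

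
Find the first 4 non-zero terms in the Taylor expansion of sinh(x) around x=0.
x^7/5040 + x^5/120 + x^3/6 + x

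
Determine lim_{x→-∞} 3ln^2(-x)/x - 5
The quotient is an ∞/∞ indeterminate form as x → -∞.
Compare growth rates of the dominant terms (exponentials ≫ polynomials ≫ logarithms), or apply L'Hôpital's rule; the quotient → 0.
Adding the constant: 0 - 5 = -5. Limit = -5.

Final answer: -5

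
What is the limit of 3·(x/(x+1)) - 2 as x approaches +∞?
Evaluate the dominant behaviour as x → +∞; each term tends to a finite value or vanishes.
Limit = 1.

Final answer: 1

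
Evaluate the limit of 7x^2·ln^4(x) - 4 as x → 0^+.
The product is a 0·∞ indeterminate form at x → 0⁺.
Rewrite the product as 7·ln^4(x) / x^(-2) and apply L'Hôpital, or use the standard hierarchy x^(-2) ≫ |ln x|^4 as x → 0⁺.
The indeterminate product → 0, so the limit = -4.

Final answer: -4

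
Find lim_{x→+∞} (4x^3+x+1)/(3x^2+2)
This is an ∞/∞ indeterminate form as x → +∞.
Divide numerator and denominator by x^3 and let the lower-order terms vanish; the numerator's degree 3 exceeds the denominator's degree 2, so the quotient diverges.
Limit = ∞.

Final answer: ∞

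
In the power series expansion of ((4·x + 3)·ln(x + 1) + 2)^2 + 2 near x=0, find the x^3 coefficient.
Expand to order 3: ((4·x + 3)·ln(x + 1) + 2)^2 + 2 = 11·x^3 + 19·x^2 + 12·x + 6 + O(x^4).
The coefficient of x^3 is 11.

Final answer: 11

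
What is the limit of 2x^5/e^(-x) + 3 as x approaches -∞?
The quotient is an ∞/∞ indeterminate form as x → -∞.
Compare growth rates of the dominant terms (exponentials ≫ polynomials ≫ logarithms), or apply L'Hôpital's rule; the quotient → 0.
Adding the constant: 0 + 3 = 3. Limit = 3.

Final answer: 3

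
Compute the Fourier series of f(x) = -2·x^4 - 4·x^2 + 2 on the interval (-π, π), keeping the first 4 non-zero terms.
(-80 + 16·π^2)·cos(x) + (2 - 4·π^2)·cos(2·x) + (16/27 + 16·π^2/9)·cos(3·x) - 2·π^4/5 - 4·π^2/3 + 2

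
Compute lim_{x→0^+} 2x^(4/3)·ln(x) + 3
The product is a 0·∞ indeterminate form at x → 0⁺.
Rewrite the product as 2·ln(x) / x^(-4/3) and apply L'Hôpital, or use the standard hierarchy x^(-4/3) ≫ |ln x| as x → 0⁺.
The indeterminate product → 0, so the limit = 3.

Final answer: 3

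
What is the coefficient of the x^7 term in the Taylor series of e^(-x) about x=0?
Expand to order 7: e^(-x) = -x^7/5040 + x^6/720 - x^5/120 + x^4/24 - x^3/6 + x^2/2 - x + 1 + O(x^8).
The coefficient of x^7 is -1/5040.

Final answer: -1/5040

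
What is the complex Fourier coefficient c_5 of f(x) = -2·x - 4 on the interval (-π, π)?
Compute the real Fourier coefficients first: a_5 = 0, b_5 = -4/5.
Then c_5 = (a_5 − i·b_5)/2 = 2·i/5.

Final answer: 2·i/5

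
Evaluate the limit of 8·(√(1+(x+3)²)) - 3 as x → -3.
Direct substitution at x = -3 gives 5.

Final answer: 5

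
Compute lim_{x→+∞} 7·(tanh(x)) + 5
Evaluate the dominant behaviour as x → +∞; each term tends to a finite value or vanishes.
Limit = 12.

Final answer: 12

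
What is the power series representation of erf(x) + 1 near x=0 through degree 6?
x^5/(5·√(π)) - 2·x^3/(3·√(π)) + 2·x/√(π) + 1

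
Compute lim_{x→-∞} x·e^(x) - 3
The product is a 0·∞ indeterminate form at x → -∞.
Rewrite the product as x / e^(-x) (an ∞/∞ form) and apply L'Hôpital, or use the standard hierarchy e^(|x|) ≫ |x| as x → -∞.
The indeterminate product → 0, so the limit = -3.

Final answer: -3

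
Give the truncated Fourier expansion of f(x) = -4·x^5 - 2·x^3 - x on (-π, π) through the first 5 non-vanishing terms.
(-938 - 8·π^4 + 156·π^2)·sin(x) + (-18·π^2 + 28 + 4·π^4)·sin(2·x) + (-8·π^4/3 - 302/81 + 124·π^2/27)·sin(3·x) + (-3·π^2/2 + 17/16 + 2·π^4)·sin(4·x) + (-8·π^4/5 - 322/625 + 12·π^2/25)·sin(5·x)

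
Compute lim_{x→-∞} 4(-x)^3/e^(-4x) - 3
The quotient is an ∞/∞ indeterminate form as x → -∞.
Compare growth rates of the dominant terms (exponentials ≫ polynomials ≫ logarithms), or apply L'Hôpital's rule; the quotient → 0.
Adding the constant: 0 - 3 = -3. Limit = -3.

Final answer: -3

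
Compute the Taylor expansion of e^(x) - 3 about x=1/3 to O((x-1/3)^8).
-3 + e^(1/3) + e^(1/3)·(x - 1/3) + e^(1/3)·(x - 1/3)^2/2 + e^(1/3)·(x - 1/3)^3/6 + e^(1/3)·(x - 1/3)^4/24 + e^(1/3)·(x - 1/3)^5/120 + e^(1/3)·(x - 1/3)^6/720 + e^(1/3)·(x - 1/3)^7/5040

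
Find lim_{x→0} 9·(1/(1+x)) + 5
Direct substitution at x = 0 gives 14.

Final answer: 14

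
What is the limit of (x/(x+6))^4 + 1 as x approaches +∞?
As x → +∞: x/(x+6) = 1/(1 + 6/x) → 1, and the 4th power of a limit-1 base also → 1; with the additive constant, 1 + 1 = 2.
Limit = 2.

Final answer: 2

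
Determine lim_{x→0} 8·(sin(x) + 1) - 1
Direct substitution at x = 0 gives 7.

Final answer: 7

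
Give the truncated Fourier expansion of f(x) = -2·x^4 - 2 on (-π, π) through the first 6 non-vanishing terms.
(-96 + 16·π^2)·cos(x) + (6 - 4·π^2)·cos(2·x) + (-32/27 + 16·π^2/9)·cos(3·x) + (3/8 - π^2)·cos(4·x) + (-96/625 + 16·π^2/25)·cos(5·x) - 2·π^4/5 - 2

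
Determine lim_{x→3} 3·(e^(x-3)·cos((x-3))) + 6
Direct substitution at x = 3 gives 9.

Final answer: 9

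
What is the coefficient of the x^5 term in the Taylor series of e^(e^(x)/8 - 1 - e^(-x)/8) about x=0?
Expand to order 5: e^(e^(x)/8 - 1 - e^(-x)/8) = 139·x^5·e^(-1)/40960 + 65·x^4·e^(-1)/6144 + 17·x^3·e^(-1)/384 + x^2·e^(-1)/32 + x·e^(-1)/4 + e^(-1) + O(x^6).
The coefficient of x^5 is 139·e^(-1)/40960.

Final answer: 139·e^(-1)/40960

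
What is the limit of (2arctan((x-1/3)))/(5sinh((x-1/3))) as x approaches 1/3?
Both numerator and denominator → 0 as x → 1/3; this is a 0/0 indeterminate form.
Expand each to leading order near x = 1/3: numerator ~ 2·(x - 1/3), denominator ~ 5·(x - 1/3).
The limit of the ratio is 2/5.

Final answer: 2/5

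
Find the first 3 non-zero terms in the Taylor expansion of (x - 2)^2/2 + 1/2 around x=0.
x^2/2 - 2·x + 5/2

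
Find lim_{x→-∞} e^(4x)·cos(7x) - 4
Evaluate the dominant behaviour as x → -∞; each term tends to a finite value or vanishes.
Limit = -4.

Final answer: -4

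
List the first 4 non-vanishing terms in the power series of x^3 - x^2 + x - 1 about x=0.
x^3 - x^2 + x - 1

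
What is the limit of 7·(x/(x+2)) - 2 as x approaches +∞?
Evaluate the dominant behaviour as x → +∞; each term tends to a finite value or vanishes.
Limit = 5.

Final answer: 5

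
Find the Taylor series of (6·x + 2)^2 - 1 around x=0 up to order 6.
36·x^2 + 24·x + 3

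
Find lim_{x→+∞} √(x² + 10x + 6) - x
As x → +∞: multiply by the conjugate to get (10x+6)/(√(x²+10x+6)+x); the denominator ~ 2x, so the limit is 10/2 = 5.
Limit = 5.

Final answer: 5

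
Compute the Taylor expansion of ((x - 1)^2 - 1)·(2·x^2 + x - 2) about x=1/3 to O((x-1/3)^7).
65/81 + 17·(x - 1/3)/27 - 17·(x - 1/3)^2/3 - (x - 1/3)^3/3 + 2·(x - 1/3)^4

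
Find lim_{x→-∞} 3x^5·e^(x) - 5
The product is a 0·∞ indeterminate form at x → -∞.
Rewrite the product as 3x^5 / e^(-x) (an ∞/∞ form) and apply L'Hôpital, or use the standard hierarchy e^(|x|) ≫ |x^5| as x → -∞.
The indeterminate product → 0, so the limit = -5.

Final answer: -5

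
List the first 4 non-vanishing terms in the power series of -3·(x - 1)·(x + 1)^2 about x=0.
-3·x^3 - 3·x^2 + 3·x + 3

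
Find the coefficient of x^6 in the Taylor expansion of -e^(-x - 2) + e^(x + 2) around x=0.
Expand to order 6: -e^(-x - 2) + e^(x + 2) = x^6·(-e^(-2)/720 + e^(2)/720) + x^5·(e^(-2)/120 + e^(2)/120) + x^4·(-e^(-2)/24 + e^(2)/24) + x^3·(e^(-2)/6 + e^(2)/6) + x^2·(-e^(-2)/2 + e^(2)/2) + x·(e^(-2) + e^(2)) - e^(-2) + e^(2) + O(x^7).
The coefficient of x^6 is -e^(-2)/720 + e^(2)/720.

Final answer: -e^(-2)/720 + e^(2)/720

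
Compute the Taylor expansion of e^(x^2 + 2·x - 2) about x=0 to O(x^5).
19·x^4·e^(-2)/6 + 10·x^3·e^(-2)/3 + 3·x^2·e^(-2) + 2·x·e^(-2) + e^(-2)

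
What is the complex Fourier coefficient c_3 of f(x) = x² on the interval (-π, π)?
Compute the real Fourier coefficients first: a_3 = -4/9, b_3 = 0.
Then c_3 = (a_3 − i·b_3)/2 = -2/9.

Final answer: -2/9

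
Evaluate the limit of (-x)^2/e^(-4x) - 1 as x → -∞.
The quotient is an ∞/∞ indeterminate form as x → -∞.
Compare growth rates of the dominant terms (exponentials ≫ polynomials ≫ logarithms), or apply L'Hôpital's rule; the quotient → 0.
Adding the constant: 0 - 1 = -1. Limit = -1.

Final answer: -1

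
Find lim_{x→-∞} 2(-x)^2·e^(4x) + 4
The product is a 0·∞ indeterminate form at x → -∞.
Rewrite the product as 2(-x)^2 / e^(-4x) (an ∞/∞ form) and apply L'Hôpital, or use the standard hierarchy e^(4|x|) ≫ |(-x)^2| as x → -∞.
The indeterminate product → 0, so the limit = 4.

Final answer: 4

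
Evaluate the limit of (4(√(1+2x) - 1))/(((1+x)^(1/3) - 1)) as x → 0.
Both numerator and denominator → 0 as x → 0; this is a 0/0 indeterminate form.
Expand each to leading order near x = 0: numerator ~ 4·x, denominator ~ x/3.
The limit of the ratio is 12.

Final answer: 12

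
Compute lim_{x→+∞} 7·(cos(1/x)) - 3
Evaluate the dominant behaviour as x → +∞; each term tends to a finite value or vanishes.
Limit = 4.

Final answer: 4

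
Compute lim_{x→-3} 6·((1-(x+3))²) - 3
Direct substitution at x = -3 gives 3.

Final answer: 3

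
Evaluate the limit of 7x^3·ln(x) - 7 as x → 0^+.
The product is a 0·∞ indeterminate form at x → 0⁺.
Rewrite the product as 7·ln(x) / x^(-3) and apply L'Hôpital, or use the standard hierarchy x^(-3) ≫ |ln x| as x → 0⁺.
The indeterminate product → 0, so the limit = -7.

Final answer: -7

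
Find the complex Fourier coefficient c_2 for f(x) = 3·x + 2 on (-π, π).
Compute the real Fourier coefficients first: a_2 = 0, b_2 = -3.
Then c_2 = (a_2 − i·b_2)/2 = 3·i/2.

Final answer: 3·i/2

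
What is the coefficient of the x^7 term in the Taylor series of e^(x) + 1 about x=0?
Expand to order 7: e^(x) + 1 = x^7/5040 + x^6/720 + x^5/120 + x^4/24 + x^3/6 + x^2/2 + x + 2 + O(x^8).
The coefficient of x^7 is 1/5040.

Final answer: 1/5040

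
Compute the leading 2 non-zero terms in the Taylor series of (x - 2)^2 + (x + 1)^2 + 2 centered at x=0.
7 - 2·x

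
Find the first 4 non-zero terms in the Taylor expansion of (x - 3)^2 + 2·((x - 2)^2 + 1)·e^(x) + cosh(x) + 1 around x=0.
-x^3/3 + x^2/2 - 4·x + 21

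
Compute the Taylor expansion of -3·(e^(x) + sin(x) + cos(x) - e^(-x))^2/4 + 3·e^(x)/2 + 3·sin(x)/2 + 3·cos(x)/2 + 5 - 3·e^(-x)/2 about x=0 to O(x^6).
-x^5/16 - 15·x^4/16 + 9·x^3/4 - 27·x^2/4 + 23/4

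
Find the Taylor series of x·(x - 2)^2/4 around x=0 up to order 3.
x^3/4 - x^2 + x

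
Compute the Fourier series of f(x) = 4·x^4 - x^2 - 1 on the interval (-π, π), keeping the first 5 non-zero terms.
(196 - 32·π^2)·cos(x) + (-13 + 8·π^2)·cos(2·x) + (76/27 - 32·π^2/9)·cos(3·x) + (-1 + 2·π^2)·cos(4·x) - π^2/3 - 1 + 4·π^4/5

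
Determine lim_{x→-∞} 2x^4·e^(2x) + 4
The product is a 0·∞ indeterminate form at x → -∞.
Rewrite the product as 2x^4 / e^(-2x) (an ∞/∞ form) and apply L'Hôpital, or use the standard hierarchy e^(2|x|) ≫ |x^4| as x → -∞.
The indeterminate product → 0, so the limit = 4.

Final answer: 4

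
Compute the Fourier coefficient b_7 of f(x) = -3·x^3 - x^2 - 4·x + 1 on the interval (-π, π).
b_7 = (1/π) ∫_{-π}^{π} f(x)·sin(7x) dx.
Evaluate the integral (use parity and integration by parts as needed): b_7 = -6·π^2/7 - 356/343.

Final answer: -6·π^2/7 - 356/343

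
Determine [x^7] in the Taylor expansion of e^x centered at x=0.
Expand to order 7: e^x = x^7/5040 + x^6/720 + x^5/120 + x^4/24 + x^3/6 + x^2/2 + x + 1 + O(x^8).
The coefficient of x^7 is 1/5040.

Final answer: 1/5040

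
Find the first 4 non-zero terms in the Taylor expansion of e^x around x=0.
x^3/6 + x^2/2 + x + 1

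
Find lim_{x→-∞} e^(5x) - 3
Evaluate the dominant behaviour as x → -∞; each term tends to a finite value or vanishes.
Limit = -3.

Final answer: -3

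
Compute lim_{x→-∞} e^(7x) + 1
Evaluate the dominant behaviour as x → -∞; each term tends to a finite value or vanishes.
Limit = 1.

Final answer: 1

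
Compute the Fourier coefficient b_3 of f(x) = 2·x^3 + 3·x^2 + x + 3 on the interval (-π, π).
b_3 = (1/π) ∫_{-π}^{π} f(x)·sin(3x) dx.
Evaluate the integral (use parity and integration by parts as needed): b_3 = -2/9 + 4·π^2/3.

Final answer: -2/9 + 4·π^2/3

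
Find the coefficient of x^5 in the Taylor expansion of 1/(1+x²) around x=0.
Expand to order 5: 1/(1+x²) = x^4 - x^2 + 1 + O(x^6).
The coefficient of x^5 is 0.

Final answer: 0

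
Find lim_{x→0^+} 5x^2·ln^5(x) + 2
The product is a 0·∞ indeterminate form at x → 0⁺.
Rewrite the product as 5·ln^5(x) / x^(-2) and apply L'Hôpital, or use the standard hierarchy x^(-2) ≫ |ln x|^5 as x → 0⁺.
The indeterminate product → 0, so the limit = 2.

Final answer: 2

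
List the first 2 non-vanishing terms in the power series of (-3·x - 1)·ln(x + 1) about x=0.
-5·x^2/2 - x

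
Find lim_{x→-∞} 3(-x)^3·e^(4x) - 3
The product is a 0·∞ indeterminate form at x → -∞.
Rewrite the product as 3(-x)^3 / e^(-4x) (an ∞/∞ form) and apply L'Hôpital, or use the standard hierarchy e^(4|x|) ≫ |(-x)^3| as x → -∞.
The indeterminate product → 0, so the limit = -3.

Final answer: -3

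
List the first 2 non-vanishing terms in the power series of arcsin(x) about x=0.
x^3/6 + x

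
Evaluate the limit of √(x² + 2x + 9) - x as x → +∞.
This is an ∞ − ∞ indeterminate form.
Multiply and divide by the conjugate √(x²+2x + 9) + x; the x² terms cancel, leaving (2x + 9)/(√(x²+2x + 9)+x) → 2/2 = 1.
Limit = 1.

Final answer: 1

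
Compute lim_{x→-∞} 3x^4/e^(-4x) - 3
The quotient is an ∞/∞ indeterminate form as x → -∞.
Compare growth rates of the dominant terms (exponentials ≫ polynomials ≫ logarithms), or apply L'Hôpital's rule; the quotient → 0.
Adding the constant: 0 - 3 = -3. Limit = -3.

Final answer: -3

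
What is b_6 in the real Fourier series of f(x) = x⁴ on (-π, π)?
b_6 = (1/π) ∫_{-π}^{π} f(x)·sin(6x) dx.
Evaluate the integral (use parity and integration by parts as needed): b_6 = 0.

Final answer: 0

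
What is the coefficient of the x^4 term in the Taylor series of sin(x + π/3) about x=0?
Expand to order 4: sin(x + π/3) = √(3)·x^4/48 - x^3/12 - √(3)·x^2/4 + x/2 + √(3)/2 + O(x^5).
The coefficient of x^4 is √(3)/48.

Final answer: √(3)/48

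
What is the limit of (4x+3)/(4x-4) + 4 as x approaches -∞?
Evaluate the dominant behaviour as x → -∞; each term tends to a finite value or vanishes.
Limit = 5.

Final answer: 5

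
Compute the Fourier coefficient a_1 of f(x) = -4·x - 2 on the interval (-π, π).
a_1 = (1/π) ∫_{-π}^{π} f(x)·cos(1x) dx.
Evaluate the integral (use parity and integration by parts as needed): a_1 = 0.

Final answer: 0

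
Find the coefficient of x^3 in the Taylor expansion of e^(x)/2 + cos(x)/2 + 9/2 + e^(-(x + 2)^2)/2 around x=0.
Expand to order 3: e^(x)/2 + cos(x)/2 + 9/2 + e^(-(x + 2)^2)/2 = x^3·(1/12 - 10·e^(-4)/3) + 7·x^2·e^(-4)/2 + x·(1/2 - 2·e^(-4)) + e^(-4)/2 + 11/2 + O(x^4).
The coefficient of x^3 is 1/12 - 10·e^(-4)/3.

Final answer: 1/12 - 10·e^(-4)/3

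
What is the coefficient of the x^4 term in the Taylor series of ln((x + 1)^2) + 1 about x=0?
Expand to order 4: ln((x + 1)^2) + 1 = -x^4/2 + 2·x^3/3 - x^2 + 2·x + 1 + O(x^5).
The coefficient of x^4 is -1/2.

Final answer: -1/2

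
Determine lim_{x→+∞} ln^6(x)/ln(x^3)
This is an ∞/∞ indeterminate form as x → +∞.
Write ln(x^3) = 3·ln(x), reducing the quotient to ln^5(x)/3 → ∞.
Limit = ∞.

Final answer: ∞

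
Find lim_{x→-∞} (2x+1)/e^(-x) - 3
The quotient is an ∞/∞ indeterminate form as x → -∞.
Compare growth rates of the dominant terms (exponentials ≫ polynomials ≫ logarithms), or apply L'Hôpital's rule; the quotient → 0.
Adding the constant: 0 - 3 = -3. Limit = -3.

Final answer: -3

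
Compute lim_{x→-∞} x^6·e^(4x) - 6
The product is a 0·∞ indeterminate form at x → -∞.
Rewrite the product as x^6 / e^(-4x) (an ∞/∞ form) and apply L'Hôpital, or use the standard hierarchy e^(4|x|) ≫ |x^6| as x → -∞.
The indeterminate product → 0, so the limit = -6.

Final answer: -6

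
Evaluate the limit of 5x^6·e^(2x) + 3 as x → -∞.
The product is a 0·∞ indeterminate form at x → -∞.
Rewrite the product as 5x^6 / e^(-2x) (an ∞/∞ form) and apply L'Hôpital, or use the standard hierarchy e^(2|x|) ≫ |x^6| as x → -∞.
The indeterminate product → 0, so the limit = 3.

Final answer: 3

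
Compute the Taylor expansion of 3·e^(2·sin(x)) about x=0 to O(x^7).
-4·x^6/5 - 23·x^5/20 + 3·x^3 + 6·x^2 + 6·x + 3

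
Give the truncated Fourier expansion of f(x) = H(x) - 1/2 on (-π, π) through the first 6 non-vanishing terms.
2·sin(x)/π + 2·sin(3·x)/(3·π) + 2·sin(5·x)/(5·π) + 2·sin(7·x)/(7·π) + 2·sin(9·x)/(9·π) + 2·sin(11·x)/(11·π)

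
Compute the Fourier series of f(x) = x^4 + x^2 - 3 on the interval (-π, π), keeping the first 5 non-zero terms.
(44 - 8·π^2)·cos(x) + (-2 + 2·π^2)·cos(2·x) + (4/27 - 8·π^2/9)·cos(3·x) + (1/16 + π^2/2)·cos(4·x) - 3 + π^2/3 + π^4/5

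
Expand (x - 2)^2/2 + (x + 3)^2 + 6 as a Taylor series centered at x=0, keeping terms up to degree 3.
3·x^2/2 + 4·x + 17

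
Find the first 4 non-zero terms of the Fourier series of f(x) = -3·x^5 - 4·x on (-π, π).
(-728 - 6·π^4 + 120·π^2)·sin(x) + (-15·π^2 + 53/2 + 3·π^4)·sin(2·x) + (-2·π^4 - 152/27 + 40·π^2/9)·sin(3·x) + (-15·π^2/8 + 173/64 + 3·π^4/2)·sin(4·x)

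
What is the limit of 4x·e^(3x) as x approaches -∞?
This is a 0·∞ indeterminate form at x → -∞.
Rewrite the product as 4x / e^(-3x) (an ∞/∞ form) and apply L'Hôpital, or use the standard hierarchy e^(3|x|) ≫ |x| as x → -∞.
The indeterminate product → 0, so the limit = 0.

Final answer: 0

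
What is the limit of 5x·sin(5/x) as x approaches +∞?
As x → +∞: let u = 5/x → 0⁺; then 5·x·sin(5/x) = 5·5·sin(u)/u → 5·5·1 = 25.
Limit = 25.

Final answer: 25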